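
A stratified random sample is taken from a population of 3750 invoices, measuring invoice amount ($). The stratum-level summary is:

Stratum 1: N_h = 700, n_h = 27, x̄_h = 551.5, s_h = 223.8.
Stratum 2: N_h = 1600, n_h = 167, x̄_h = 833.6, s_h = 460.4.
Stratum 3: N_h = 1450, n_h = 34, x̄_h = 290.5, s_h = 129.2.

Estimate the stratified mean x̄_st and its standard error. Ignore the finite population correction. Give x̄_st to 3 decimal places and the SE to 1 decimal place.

x̄_st ≈ 570.943, SE ≈ 19.2

x̄_st = Σ W_h x̄_h = (700·551.5 + 1600·833.6 + 1450·290.5)/3750 = 570.94267
V̂(x̄_st) = Σ W_h² s_h²/n_h, with W_h = N_h/N and N = 3750:
  stratum 1: (700/3750)²·223.8²/27 = 64.6383
  stratum 2: (1600/3750)²·460.4²/167 = 231.064
  stratum 3: (1450/3750)²·129.2²/34 = 73.404
V̂(x̄_st) = 369.106
SE(x̄_st) = √369.106 = 19.2121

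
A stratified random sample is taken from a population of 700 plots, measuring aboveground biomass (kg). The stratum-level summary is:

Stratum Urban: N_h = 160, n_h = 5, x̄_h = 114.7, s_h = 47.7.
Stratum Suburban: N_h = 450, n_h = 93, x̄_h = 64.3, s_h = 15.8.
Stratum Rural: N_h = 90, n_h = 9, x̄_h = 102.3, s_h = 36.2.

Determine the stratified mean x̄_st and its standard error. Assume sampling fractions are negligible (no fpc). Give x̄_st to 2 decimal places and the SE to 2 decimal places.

x̄_st ≈ 80.71, SE ≈ 5.22

x̄_st = Σ W_h x̄_h = (160·114.7 + 450·64.3 + 90·102.3)/700 = 80.70571
V̂(x̄_st) = Σ W_h² s_h²/n_h, with W_h = N_h/N and N = 700:
  stratum Urban: (160/700)²·47.7²/5 = 23.7745
  stratum Suburban: (450/700)²·15.8²/93 = 1.10933
  stratum Rural: (90/700)²·36.2²/9 = 2.40693
V̂(x̄_st) = 27.2907
SE(x̄_st) = √27.2907 = 5.22405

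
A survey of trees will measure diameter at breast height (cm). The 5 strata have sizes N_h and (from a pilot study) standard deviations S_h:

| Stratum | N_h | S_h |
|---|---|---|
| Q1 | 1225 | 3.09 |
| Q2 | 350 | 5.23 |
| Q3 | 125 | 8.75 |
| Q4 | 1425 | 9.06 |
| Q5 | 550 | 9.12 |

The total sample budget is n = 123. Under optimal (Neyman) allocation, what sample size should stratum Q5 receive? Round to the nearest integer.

Neyman allocation: n_h = n · N_h S_h / Σ N_i S_i, with n = 123.
  stratum Q1: N_h·S_h = 1225·3.09 = 3785.25
  stratum Q2: N_h·S_h = 350·5.23 = 1830.50
  stratum Q3: N_h·S_h = 125·8.75 = 1093.75
  stratum Q4: N_h·S_h = 1425·9.06 = 12910.50
  stratum Q5: N_h·S_h = 550·9.12 = 5016.00
Σ N_h S_h = 24636.00
n for stratum Q5 = 123·5016.00/24636.00 = 25.043 → 25

25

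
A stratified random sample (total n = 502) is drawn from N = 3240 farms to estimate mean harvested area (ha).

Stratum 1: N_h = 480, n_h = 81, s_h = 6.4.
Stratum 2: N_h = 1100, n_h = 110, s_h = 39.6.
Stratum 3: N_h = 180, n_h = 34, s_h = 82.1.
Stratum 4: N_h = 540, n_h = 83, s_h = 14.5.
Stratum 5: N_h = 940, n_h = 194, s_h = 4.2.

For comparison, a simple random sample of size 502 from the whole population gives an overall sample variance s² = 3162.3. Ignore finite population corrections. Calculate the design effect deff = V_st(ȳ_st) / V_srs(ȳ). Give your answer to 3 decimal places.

V̂(ȳ_st) = Σ W_h² s_h²/n_h, with W_h = N_h/N and N = 3240:
  stratum 1: (480/3240)²·6.4²/81 = 0.0110986
  stratum 2: (1100/3240)²·39.6²/110 = 1.64321
  stratum 3: (180/3240)²·82.1²/34 = 0.611875
  stratum 4: (540/3240)²·14.5²/83 = 0.0703648
  stratum 5: (940/3240)²·4.2²/194 = 0.00765354
V_st = 2.3442
V_srs = s²/n = 3162.3/502 = 6.2994
deff = V_st / V_srs = 2.3442/6.2994 = 0.3721

deff ≈ 0.372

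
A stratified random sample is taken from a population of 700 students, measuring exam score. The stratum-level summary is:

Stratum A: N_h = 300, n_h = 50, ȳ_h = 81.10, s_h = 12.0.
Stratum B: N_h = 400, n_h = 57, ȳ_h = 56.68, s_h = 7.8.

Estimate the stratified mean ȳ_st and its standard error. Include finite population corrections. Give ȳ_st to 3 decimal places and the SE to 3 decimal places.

ȳ_st = Σ W_h ȳ_h = (300·81.10 + 400·56.68)/700 = 67.14571
V̂(ȳ_st) = Σ W_h² (1 − n_h/N_h) s_h²/n_h, with W_h = N_h/N and N = 700:
  stratum A: (300/700)²·(1 − 50/300)·12.0²/50 = 0.440816
  stratum B: (400/700)²·(1 − 57/400)·7.8²/57 = 0.298863
V̂(ȳ_st) = 0.739679
SE(ȳ_st) = √0.739679 = 0.860046

ȳ_st ≈ 67.146, SE ≈ 0.860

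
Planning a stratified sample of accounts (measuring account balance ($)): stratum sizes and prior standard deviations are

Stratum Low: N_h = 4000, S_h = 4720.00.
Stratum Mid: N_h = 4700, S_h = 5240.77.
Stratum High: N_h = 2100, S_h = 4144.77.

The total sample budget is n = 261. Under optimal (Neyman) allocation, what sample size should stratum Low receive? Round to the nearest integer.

94

Neyman allocation: n_h = n · N_h S_h / Σ N_i S_i, with n = 261.
  stratum Low: N_h·S_h = 4000·4720.00 = 18880000.00
  stratum Mid: N_h·S_h = 4700·5240.77 = 24631619.00
  stratum High: N_h·S_h = 2100·4144.77 = 8704017.00
Σ N_h S_h = 52215636.00
n for stratum Low = 261·18880000.00/52215636.00 = 94.372 → 94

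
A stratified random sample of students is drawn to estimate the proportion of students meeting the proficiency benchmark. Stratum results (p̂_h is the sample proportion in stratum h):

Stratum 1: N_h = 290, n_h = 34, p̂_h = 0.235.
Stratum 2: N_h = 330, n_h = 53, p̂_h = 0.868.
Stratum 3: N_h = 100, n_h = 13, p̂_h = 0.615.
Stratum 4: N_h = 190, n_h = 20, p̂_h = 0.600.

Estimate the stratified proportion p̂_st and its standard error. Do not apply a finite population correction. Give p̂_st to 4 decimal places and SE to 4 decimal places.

N = 910; stratum weights W_h = N_h/N.
p̂_st = Σ W_h p̂_h = (290·0.235 + 330·0.868 + 100·0.615 + 190·0.600)/910 = 0.58252
V̂(p̂_st) = Σ W_h² p̂_h(1−p̂_h)/(n_h−1):
  stratum 1: (290/910)²·0.235·0.765/33 = 0.000553259
  stratum 2: (330/910)²·0.868·0.132/52 = 0.000289758
  stratum 3: (100/910)²·0.615·0.385/12 = 0.000238271
  stratum 4: (190/910)²·0.600·0.400/19 = 0.000550658
V̂(p̂_st) = 0.00163195; SE = √V̂ = 0.0403974

p̂_st ≈ 0.5825, SE ≈ 0.0404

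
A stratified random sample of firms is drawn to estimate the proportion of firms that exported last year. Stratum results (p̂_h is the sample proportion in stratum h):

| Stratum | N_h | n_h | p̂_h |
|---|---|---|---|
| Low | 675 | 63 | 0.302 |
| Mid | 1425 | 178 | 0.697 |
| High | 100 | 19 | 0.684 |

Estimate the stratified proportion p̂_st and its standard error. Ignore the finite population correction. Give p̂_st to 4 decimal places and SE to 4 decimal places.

p̂_st ≈ 0.5752, SE ≈ 0.0291

N = 2200; stratum weights W_h = N_h/N.
p̂_st = Σ W_h p̂_h = (675·0.302 + 1425·0.697 + 100·0.684)/2200 = 0.57522
V̂(p̂_st) = Σ W_h² p̂_h(1−p̂_h)/(n_h−1):
  stratum Low: (675/2200)²·0.302·0.698/62 = 0.000320061
  stratum Mid: (1425/2200)²·0.697·0.303/177 = 0.000500595
  stratum High: (100/2200)²·0.684·0.316/18 = 2.48099e-05
V̂(p̂_st) = 0.000845466; SE = √V̂ = 0.0290769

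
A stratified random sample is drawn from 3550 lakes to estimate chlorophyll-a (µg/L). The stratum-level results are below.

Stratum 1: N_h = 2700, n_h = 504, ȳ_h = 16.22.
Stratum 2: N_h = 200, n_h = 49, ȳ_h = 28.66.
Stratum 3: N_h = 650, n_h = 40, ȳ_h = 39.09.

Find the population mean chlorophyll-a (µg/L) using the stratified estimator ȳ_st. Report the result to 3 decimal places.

N = Σ N_h = 3550. Stratum weights W_h = N_h/N.
ȳ_st = (2700·16.22 + 200·28.66 + 650·39.09) / 3550 = 21.10831

ȳ_st ≈ 21.108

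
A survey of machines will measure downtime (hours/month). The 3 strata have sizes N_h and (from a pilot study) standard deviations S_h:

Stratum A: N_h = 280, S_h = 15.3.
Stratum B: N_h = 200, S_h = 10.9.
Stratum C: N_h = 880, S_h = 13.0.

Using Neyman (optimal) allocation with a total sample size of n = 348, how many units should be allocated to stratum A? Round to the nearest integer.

83

Neyman allocation: n_h = n · N_h S_h / Σ N_i S_i, with n = 348.
  stratum A: N_h·S_h = 280·15.3 = 4284.00
  stratum B: N_h·S_h = 200·10.9 = 2180.00
  stratum C: N_h·S_h = 880·13.0 = 11440.00
Σ N_h S_h = 17904.00
n for stratum A = 348·4284.00/17904.00 = 83.268 → 83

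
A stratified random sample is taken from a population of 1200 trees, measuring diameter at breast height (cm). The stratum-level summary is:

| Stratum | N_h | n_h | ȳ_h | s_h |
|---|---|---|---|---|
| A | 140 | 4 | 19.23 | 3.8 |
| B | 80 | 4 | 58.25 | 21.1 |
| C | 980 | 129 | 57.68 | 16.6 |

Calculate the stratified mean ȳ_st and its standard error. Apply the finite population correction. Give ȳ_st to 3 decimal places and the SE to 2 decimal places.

ȳ_st ≈ 53.232, SE ≈ 1.32

ȳ_st = Σ W_h ȳ_h = (140·19.23 + 80·58.25 + 980·57.68)/1200 = 53.23217
V̂(ȳ_st) = Σ W_h² (1 − n_h/N_h) s_h²/n_h, with W_h = N_h/N and N = 1200:
  stratum A: (140/1200)²·(1 − 4/140)·3.8²/4 = 0.0477322
  stratum B: (80/1200)²·(1 − 4/80)·21.1²/4 = 0.469944
  stratum C: (980/1200)²·(1 − 129/980)·16.6²/129 = 1.23714
V̂(ȳ_st) = 1.75482
SE(ȳ_st) = √1.75482 = 1.3247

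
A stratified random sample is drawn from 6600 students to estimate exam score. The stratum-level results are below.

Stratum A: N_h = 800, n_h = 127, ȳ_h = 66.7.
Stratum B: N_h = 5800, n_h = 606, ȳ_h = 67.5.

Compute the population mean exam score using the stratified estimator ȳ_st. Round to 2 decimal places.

ȳ_st ≈ 67.40

N = Σ N_h = 6600. Stratum weights W_h = N_h/N.
ȳ_st = (800·66.7 + 5800·67.5) / 6600 = 67.4030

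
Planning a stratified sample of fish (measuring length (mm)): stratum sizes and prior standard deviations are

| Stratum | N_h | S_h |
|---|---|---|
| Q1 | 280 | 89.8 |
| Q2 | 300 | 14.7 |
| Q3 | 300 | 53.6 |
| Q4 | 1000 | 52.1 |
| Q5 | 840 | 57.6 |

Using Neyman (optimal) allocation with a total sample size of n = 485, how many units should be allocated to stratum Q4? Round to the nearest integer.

Neyman allocation: n_h = n · N_h S_h / Σ N_i S_i, with n = 485.
  stratum Q1: N_h·S_h = 280·89.8 = 25144.00
  stratum Q2: N_h·S_h = 300·14.7 = 4410.00
  stratum Q3: N_h·S_h = 300·53.6 = 16080.00
  stratum Q4: N_h·S_h = 1000·52.1 = 52100.00
  stratum Q5: N_h·S_h = 840·57.6 = 48384.00
Σ N_h S_h = 146118.00
n for stratum Q4 = 485·52100.00/146118.00 = 172.932 → 173

173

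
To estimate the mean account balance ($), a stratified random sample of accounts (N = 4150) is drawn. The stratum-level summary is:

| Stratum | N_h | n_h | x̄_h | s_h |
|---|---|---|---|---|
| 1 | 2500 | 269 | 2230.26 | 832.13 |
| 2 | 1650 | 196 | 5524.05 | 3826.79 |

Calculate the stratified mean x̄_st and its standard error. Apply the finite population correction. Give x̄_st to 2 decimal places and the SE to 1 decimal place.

x̄_st ≈ 3539.84, SE ≈ 106.0

x̄_st = Σ W_h x̄_h = (2500·2230.26 + 1650·5524.05)/4150 = 3539.83916
V̂(x̄_st) = Σ W_h² (1 − n_h/N_h) s_h²/n_h, with W_h = N_h/N and N = 4150:
  stratum 1: (2500/4150)²·(1 − 269/2500)·832.13²/269 = 833.63
  stratum 2: (1650/4150)²·(1 − 196/1650)·3826.79²/196 = 10408
V̂(x̄_st) = 11241.6
SE(x̄_st) = √11241.6 = 106.026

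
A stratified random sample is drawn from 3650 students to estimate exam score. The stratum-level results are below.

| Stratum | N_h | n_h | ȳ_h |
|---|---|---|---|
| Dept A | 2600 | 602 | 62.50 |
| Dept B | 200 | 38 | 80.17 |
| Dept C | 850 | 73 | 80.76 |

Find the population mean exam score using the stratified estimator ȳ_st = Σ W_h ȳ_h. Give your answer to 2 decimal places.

ȳ_st ≈ 67.72

N = Σ N_h = 3650. Stratum weights W_h = N_h/N.
ȳ_st = (2600·62.50 + 200·80.17 + 850·80.76) / 3650 = 67.7205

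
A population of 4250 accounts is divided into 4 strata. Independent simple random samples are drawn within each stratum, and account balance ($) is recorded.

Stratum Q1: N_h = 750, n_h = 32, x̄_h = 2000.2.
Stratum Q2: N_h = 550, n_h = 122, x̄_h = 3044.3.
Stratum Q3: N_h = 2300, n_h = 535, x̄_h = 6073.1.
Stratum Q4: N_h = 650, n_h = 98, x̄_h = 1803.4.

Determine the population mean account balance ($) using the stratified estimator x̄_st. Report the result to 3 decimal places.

N = Σ N_h = 4250. Stratum weights W_h = N_h/N.
x̄_st = (750·2000.2 + 550·3044.3 + 2300·6073.1 + 650·1803.4) / 4250 = 4309.37765

x̄_st ≈ 4309.378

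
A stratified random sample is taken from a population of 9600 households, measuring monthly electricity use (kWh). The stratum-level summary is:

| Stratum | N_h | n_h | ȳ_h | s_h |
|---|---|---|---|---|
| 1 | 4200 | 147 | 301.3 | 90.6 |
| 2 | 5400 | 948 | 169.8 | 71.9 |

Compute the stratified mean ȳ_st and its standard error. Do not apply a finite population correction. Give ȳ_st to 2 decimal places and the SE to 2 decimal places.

ȳ_st = Σ W_h ȳ_h = (4200·301.3 + 5400·169.8)/9600 = 227.33125
V̂(ȳ_st) = Σ W_h² s_h²/n_h, with W_h = N_h/N and N = 9600:
  stratum 1: (4200/9600)²·90.6²/147 = 10.688
  stratum 2: (5400/9600)²·71.9²/948 = 1.72542
V̂(ȳ_st) = 12.4134
SE(ȳ_st) = √12.4134 = 3.52326

ȳ_st ≈ 227.33, SE ≈ 3.52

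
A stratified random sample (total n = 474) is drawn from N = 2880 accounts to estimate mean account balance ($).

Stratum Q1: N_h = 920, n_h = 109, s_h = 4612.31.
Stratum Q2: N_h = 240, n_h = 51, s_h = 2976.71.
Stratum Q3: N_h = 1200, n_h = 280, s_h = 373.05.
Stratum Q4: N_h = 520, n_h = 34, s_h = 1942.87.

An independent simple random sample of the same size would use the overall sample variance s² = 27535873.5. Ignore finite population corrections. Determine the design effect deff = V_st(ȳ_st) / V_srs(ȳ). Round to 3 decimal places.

V̂(ȳ_st) = Σ W_h² s_h²/n_h, with W_h = N_h/N and N = 2880:
  stratum Q1: (920/2880)²·4612.31²/109 = 19916
  stratum Q2: (240/2880)²·2976.71²/51 = 1206.54
  stratum Q3: (1200/2880)²·373.05²/280 = 86.2886
  stratum Q4: (520/2880)²·1942.87²/34 = 3619.35
V_st = 24828.1
V_srs = s²/n = 27535873.5/474 = 58092.6
deff = V_st / V_srs = 24828.1/58092.6 = 0.4274

deff ≈ 0.427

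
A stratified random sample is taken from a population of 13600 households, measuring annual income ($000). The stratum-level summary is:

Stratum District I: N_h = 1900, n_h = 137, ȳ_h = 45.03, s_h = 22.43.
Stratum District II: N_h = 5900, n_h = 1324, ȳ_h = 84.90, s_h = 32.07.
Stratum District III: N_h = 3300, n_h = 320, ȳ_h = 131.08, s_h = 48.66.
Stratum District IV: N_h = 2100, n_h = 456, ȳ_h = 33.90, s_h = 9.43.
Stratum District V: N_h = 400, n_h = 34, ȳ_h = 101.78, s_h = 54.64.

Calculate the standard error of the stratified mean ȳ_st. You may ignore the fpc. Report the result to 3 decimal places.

SE(ȳ_st) ≈ 0.857

V̂(ȳ_st) = Σ W_h² s_h²/n_h, with W_h = N_h/N and N = 13600:
  stratum District I: (1900/13600)²·22.43²/137 = 0.0716749
  stratum District II: (5900/13600)²·32.07²/1324 = 0.146196
  stratum District III: (3300/13600)²·48.66²/320 = 0.435657
  stratum District IV: (2100/13600)²·9.43²/456 = 0.00464964
  stratum District V: (400/13600)²·54.64²/34 = 0.0759599
V̂(ȳ_st) = 0.734137
SE(ȳ_st) = √0.734137 = 0.856818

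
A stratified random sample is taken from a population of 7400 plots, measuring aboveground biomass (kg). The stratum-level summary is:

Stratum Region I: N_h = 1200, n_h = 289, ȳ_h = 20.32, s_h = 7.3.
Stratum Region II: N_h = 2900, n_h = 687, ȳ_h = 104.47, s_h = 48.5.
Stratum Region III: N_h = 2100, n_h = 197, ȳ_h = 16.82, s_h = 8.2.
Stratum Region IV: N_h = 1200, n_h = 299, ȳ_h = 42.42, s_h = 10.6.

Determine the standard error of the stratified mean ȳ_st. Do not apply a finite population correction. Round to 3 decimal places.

V̂(ȳ_st) = Σ W_h² s_h²/n_h, with W_h = N_h/N and N = 7400:
  stratum Region I: (1200/7400)²·7.3²/289 = 0.00484894
  stratum Region II: (2900/7400)²·48.5²/687 = 0.525847
  stratum Region III: (2100/7400)²·8.2²/197 = 0.0274876
  stratum Region IV: (1200/7400)²·10.6²/299 = 0.00988188
V̂(ȳ_st) = 0.568065
SE(ȳ_st) = √0.568065 = 0.753701

SE(ȳ_st) ≈ 0.754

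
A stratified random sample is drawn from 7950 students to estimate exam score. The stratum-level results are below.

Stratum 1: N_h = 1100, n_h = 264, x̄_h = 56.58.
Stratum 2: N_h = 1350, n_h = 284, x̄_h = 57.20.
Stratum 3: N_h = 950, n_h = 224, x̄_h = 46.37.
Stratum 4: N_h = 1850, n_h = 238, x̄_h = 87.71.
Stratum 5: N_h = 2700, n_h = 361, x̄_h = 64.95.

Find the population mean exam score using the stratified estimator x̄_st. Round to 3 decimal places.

N = Σ N_h = 7950. Stratum weights W_h = N_h/N.
x̄_st = (1100·56.58 + 1350·57.20 + 950·46.37 + 1850·87.71 + 2700·64.95) / 7950 = 65.55195

x̄_st ≈ 65.552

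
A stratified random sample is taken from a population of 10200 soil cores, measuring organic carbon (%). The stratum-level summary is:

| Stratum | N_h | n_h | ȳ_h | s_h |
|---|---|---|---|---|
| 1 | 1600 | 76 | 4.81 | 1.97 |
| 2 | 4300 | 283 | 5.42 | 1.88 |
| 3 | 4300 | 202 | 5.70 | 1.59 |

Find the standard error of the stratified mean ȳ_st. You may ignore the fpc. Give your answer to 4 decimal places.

V̂(ȳ_st) = Σ W_h² s_h²/n_h, with W_h = N_h/N and N = 10200:
  stratum 1: (1600/10200)²·1.97²/76 = 0.00125649
  stratum 2: (4300/10200)²·1.88²/283 = 0.00221955
  stratum 3: (4300/10200)²·1.59²/202 = 0.00222423
V̂(ȳ_st) = 0.00570027
SE(ȳ_st) = √0.00570027 = 0.0755001

SE(ȳ_st) ≈ 0.0755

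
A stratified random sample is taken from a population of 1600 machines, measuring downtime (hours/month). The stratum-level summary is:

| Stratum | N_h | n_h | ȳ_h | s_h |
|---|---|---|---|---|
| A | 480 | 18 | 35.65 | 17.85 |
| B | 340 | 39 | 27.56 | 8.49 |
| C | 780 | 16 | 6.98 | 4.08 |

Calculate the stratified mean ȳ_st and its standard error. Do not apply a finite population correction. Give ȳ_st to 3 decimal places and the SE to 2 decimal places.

ȳ_st = Σ W_h ȳ_h = (480·35.65 + 340·27.56 + 780·6.98)/1600 = 19.95425
V̂(ȳ_st) = Σ W_h² s_h²/n_h, with W_h = N_h/N and N = 1600:
  stratum A: (480/1600)²·17.85²/18 = 1.59311
  stratum B: (340/1600)²·8.49²/39 = 0.0834581
  stratum C: (780/1600)²·4.08²/16 = 0.247258
V̂(ȳ_st) = 1.92383
SE(ȳ_st) = √1.92383 = 1.38702

ȳ_st ≈ 19.954, SE ≈ 1.39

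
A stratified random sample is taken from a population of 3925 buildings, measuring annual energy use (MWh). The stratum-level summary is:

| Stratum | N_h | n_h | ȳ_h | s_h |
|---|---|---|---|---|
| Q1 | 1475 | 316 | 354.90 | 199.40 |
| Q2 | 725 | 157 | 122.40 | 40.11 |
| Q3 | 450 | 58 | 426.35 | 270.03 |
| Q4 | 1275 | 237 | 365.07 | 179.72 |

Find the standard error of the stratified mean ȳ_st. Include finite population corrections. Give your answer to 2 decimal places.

SE(ȳ_st) ≈ 6.35

V̂(ȳ_st) = Σ W_h² (1 − n_h/N_h) s_h²/n_h, with W_h = N_h/N and N = 3925:
  stratum Q1: (1475/3925)²·(1 − 316/1475)·199.40²/316 = 13.9624
  stratum Q2: (725/3925)²·(1 − 157/725)·40.11²/157 = 0.273913
  stratum Q3: (450/3925)²·(1 − 58/450)·270.03²/58 = 14.3951
  stratum Q4: (1275/3925)²·(1 − 237/1275)·179.72²/237 = 11.7077
V̂(ȳ_st) = 40.3391
SE(ȳ_st) = √40.3391 = 6.35131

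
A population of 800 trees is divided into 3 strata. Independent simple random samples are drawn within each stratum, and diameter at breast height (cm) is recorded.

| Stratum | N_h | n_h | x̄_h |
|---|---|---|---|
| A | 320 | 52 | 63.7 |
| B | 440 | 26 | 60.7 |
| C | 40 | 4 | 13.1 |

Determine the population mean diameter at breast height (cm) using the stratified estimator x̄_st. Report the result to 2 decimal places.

N = Σ N_h = 800. Stratum weights W_h = N_h/N.
x̄_st = (320·63.7 + 440·60.7 + 40·13.1) / 800 = 59.5200

x̄_st ≈ 59.52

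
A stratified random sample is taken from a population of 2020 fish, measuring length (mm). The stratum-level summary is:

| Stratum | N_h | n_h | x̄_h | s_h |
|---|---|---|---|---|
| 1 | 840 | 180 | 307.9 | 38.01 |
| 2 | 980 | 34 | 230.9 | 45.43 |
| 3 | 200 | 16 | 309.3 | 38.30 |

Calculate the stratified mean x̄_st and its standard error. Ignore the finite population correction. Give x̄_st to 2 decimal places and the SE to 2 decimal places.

x̄_st = Σ W_h x̄_h = (840·307.9 + 980·230.9 + 200·309.3)/2020 = 270.68218
V̂(x̄_st) = Σ W_h² s_h²/n_h, with W_h = N_h/N and N = 2020:
  stratum 1: (840/2020)²·38.01²/180 = 1.38797
  stratum 2: (980/2020)²·45.43²/34 = 14.2875
  stratum 3: (200/2020)²·38.30²/16 = 0.898742
V̂(x̄_st) = 16.5742
SE(x̄_st) = √16.5742 = 4.07114

x̄_st ≈ 270.68, SE ≈ 4.07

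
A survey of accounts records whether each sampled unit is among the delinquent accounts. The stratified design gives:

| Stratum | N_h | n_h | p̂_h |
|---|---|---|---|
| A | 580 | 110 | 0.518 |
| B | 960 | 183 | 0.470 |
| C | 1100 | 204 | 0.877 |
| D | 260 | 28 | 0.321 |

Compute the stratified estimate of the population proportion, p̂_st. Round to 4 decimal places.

N = 2900; stratum weights W_h = N_h/N.
p̂_st = Σ W_h p̂_h = (580·0.518 + 960·0.470 + 1100·0.877 + 260·0.321)/2900 = 0.62062

p̂_st ≈ 0.6206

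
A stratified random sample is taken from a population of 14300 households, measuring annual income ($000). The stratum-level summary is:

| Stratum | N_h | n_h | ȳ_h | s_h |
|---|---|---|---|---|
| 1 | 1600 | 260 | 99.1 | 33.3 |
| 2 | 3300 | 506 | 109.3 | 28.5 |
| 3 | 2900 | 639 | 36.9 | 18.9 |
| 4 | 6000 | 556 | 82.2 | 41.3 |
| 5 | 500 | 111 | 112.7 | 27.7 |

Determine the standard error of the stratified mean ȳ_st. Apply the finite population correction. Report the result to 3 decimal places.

V̂(ȳ_st) = Σ W_h² (1 − n_h/N_h) s_h²/n_h, with W_h = N_h/N and N = 14300:
  stratum 1: (1600/14300)²·(1 − 260/1600)·33.3²/260 = 0.0447165
  stratum 2: (3300/14300)²·(1 − 506/3300)·28.5²/506 = 0.0723781
  stratum 3: (2900/14300)²·(1 − 639/2900)·18.9²/639 = 0.0179246
  stratum 4: (6000/14300)²·(1 − 556/6000)·41.3²/556 = 0.49003
  stratum 5: (500/14300)²·(1 − 111/500)·27.7²/111 = 0.00657482
V̂(ȳ_st) = 0.631624
SE(ȳ_st) = √0.631624 = 0.794748

SE(ȳ_st) ≈ 0.795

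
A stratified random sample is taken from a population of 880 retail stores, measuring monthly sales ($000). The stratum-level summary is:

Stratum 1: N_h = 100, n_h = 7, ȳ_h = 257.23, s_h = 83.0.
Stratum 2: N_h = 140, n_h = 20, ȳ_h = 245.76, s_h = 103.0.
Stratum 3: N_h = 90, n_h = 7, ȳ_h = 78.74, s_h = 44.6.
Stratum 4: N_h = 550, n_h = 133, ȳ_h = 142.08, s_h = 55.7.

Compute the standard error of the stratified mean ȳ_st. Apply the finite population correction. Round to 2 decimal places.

V̂(ȳ_st) = Σ W_h² (1 − n_h/N_h) s_h²/n_h, with W_h = N_h/N and N = 880:
  stratum 1: (100/880)²·(1 − 7/100)·83.0²/7 = 11.8189
  stratum 2: (140/880)²·(1 − 20/140)·103.0²/20 = 11.5077
  stratum 3: (90/880)²·(1 − 7/90)·44.6²/7 = 2.74111
  stratum 4: (550/880)²·(1 − 133/550)·55.7²/133 = 6.90863
V̂(ȳ_st) = 32.9763
SE(ȳ_st) = √32.9763 = 5.7425

SE(ȳ_st) ≈ 5.74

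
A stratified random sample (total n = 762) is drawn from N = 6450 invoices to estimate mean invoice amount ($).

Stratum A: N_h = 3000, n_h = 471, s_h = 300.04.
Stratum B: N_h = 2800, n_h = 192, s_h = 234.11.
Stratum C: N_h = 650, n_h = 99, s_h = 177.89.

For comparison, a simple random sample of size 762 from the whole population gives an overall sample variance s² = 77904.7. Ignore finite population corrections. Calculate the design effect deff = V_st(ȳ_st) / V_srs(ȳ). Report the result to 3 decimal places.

deff ≈ 0.962

V̂(ȳ_st) = Σ W_h² s_h²/n_h, with W_h = N_h/N and N = 6450:
  stratum A: (3000/6450)²·300.04²/471 = 41.3486
  stratum B: (2800/6450)²·234.11²/192 = 53.7942
  stratum C: (650/6450)²·177.89²/99 = 3.2462
V_st = 98.389
V_srs = s²/n = 77904.7/762 = 102.237
deff = V_st / V_srs = 98.389/102.237 = 0.9624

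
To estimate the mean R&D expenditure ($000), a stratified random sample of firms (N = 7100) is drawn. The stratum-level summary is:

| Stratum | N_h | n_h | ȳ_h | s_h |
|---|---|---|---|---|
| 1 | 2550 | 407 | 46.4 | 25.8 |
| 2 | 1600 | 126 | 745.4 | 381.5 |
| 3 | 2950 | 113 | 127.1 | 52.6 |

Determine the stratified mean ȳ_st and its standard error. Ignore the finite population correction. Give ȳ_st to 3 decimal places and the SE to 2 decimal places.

ȳ_st = Σ W_h ȳ_h = (2550·46.4 + 1600·745.4 + 2950·127.1)/7100 = 237.45141
V̂(ȳ_st) = Σ W_h² s_h²/n_h, with W_h = N_h/N and N = 7100:
  stratum 1: (2550/7100)²·25.8²/407 = 0.210964
  stratum 2: (1600/7100)²·381.5²/126 = 58.66
  stratum 3: (2950/7100)²·52.6²/113 = 4.22688
V̂(ȳ_st) = 63.0978
SE(ȳ_st) = √63.0978 = 7.94341

ȳ_st ≈ 237.451, SE ≈ 7.94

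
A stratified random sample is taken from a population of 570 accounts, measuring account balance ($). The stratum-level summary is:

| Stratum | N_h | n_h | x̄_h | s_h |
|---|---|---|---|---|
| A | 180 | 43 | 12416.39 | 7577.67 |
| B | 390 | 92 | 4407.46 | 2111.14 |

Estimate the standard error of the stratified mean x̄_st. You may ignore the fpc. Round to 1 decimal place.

V̂(x̄_st) = Σ W_h² s_h²/n_h, with W_h = N_h/N and N = 570:
  stratum A: (180/570)²·7577.67²/43 = 133167
  stratum B: (390/570)²·2111.14²/92 = 22679.1
V̂(x̄_st) = 155847
SE(x̄_st) = √155847 = 394.774

SE(x̄_st) ≈ 394.8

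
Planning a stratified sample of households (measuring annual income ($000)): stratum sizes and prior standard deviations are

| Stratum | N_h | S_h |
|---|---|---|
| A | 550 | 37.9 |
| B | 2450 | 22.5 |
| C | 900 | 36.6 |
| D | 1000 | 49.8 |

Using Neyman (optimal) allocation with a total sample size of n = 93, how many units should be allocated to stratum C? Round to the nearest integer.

19

Neyman allocation: n_h = n · N_h S_h / Σ N_i S_i, with n = 93.
  stratum A: N_h·S_h = 550·37.9 = 20845.00
  stratum B: N_h·S_h = 2450·22.5 = 55125.00
  stratum C: N_h·S_h = 900·36.6 = 32940.00
  stratum D: N_h·S_h = 1000·49.8 = 49800.00
Σ N_h S_h = 158710.00
n for stratum C = 93·32940.00/158710.00 = 19.302 → 19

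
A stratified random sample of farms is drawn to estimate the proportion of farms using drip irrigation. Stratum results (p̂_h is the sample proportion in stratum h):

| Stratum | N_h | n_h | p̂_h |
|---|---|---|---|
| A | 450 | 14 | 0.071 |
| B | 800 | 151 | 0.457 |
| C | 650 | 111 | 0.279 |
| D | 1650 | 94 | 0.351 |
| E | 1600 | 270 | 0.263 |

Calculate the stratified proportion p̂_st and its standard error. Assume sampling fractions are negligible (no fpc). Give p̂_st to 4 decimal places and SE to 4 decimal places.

N = 5150; stratum weights W_h = N_h/N.
p̂_st = Σ W_h p̂_h = (450·0.071 + 800·0.457 + 650·0.279 + 1650·0.351 + 1600·0.263)/5150 = 0.30657
V̂(p̂_st) = Σ W_h² p̂_h(1−p̂_h)/(n_h−1):
  stratum A: (450/5150)²·0.071·0.929/13 = 3.87384e-05
  stratum B: (800/5150)²·0.457·0.543/150 = 3.992e-05
  stratum C: (650/5150)²·0.279·0.721/110 = 2.91312e-05
  stratum D: (1650/5150)²·0.351·0.649/93 = 0.000251433
  stratum E: (1600/5150)²·0.263·0.737/269 = 6.95499e-05
V̂(p̂_st) = 0.000428772; SE = √V̂ = 0.0207068

p̂_st ≈ 0.3066, SE ≈ 0.0207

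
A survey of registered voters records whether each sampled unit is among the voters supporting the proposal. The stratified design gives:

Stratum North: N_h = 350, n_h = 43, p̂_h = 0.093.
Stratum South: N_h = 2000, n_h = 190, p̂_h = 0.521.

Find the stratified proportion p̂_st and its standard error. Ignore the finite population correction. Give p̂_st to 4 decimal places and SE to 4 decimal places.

p̂_st ≈ 0.4573, SE ≈ 0.0316

N = 2350; stratum weights W_h = N_h/N.
p̂_st = Σ W_h p̂_h = (350·0.093 + 2000·0.521)/2350 = 0.45726
V̂(p̂_st) = Σ W_h² p̂_h(1−p̂_h)/(n_h−1):
  stratum North: (350/2350)²·0.093·0.907/42 = 4.45493e-05
  stratum South: (2000/2350)²·0.521·0.479/189 = 0.000956391
V̂(p̂_st) = 0.00100094; SE = √V̂ = 0.0316376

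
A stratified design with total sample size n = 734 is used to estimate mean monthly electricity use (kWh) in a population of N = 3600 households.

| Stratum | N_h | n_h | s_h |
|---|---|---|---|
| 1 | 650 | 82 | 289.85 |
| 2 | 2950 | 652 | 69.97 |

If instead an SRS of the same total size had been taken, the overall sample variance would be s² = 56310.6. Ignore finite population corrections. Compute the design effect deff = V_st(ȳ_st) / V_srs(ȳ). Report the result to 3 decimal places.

deff ≈ 0.501

V̂(ȳ_st) = Σ W_h² s_h²/n_h, with W_h = N_h/N and N = 3600:
  stratum 1: (650/3600)²·289.85²/82 = 33.4006
  stratum 2: (2950/3600)²·69.97²/652 = 5.04214
V_st = 38.4428
V_srs = s²/n = 56310.6/734 = 76.7174
deff = V_st / V_srs = 38.4428/76.7174 = 0.5011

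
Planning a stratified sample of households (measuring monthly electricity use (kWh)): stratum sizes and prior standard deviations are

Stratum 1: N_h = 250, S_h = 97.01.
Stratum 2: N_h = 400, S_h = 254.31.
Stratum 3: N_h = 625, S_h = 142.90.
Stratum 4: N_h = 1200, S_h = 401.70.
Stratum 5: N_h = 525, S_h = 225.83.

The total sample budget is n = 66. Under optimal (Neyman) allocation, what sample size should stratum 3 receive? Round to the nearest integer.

7

Neyman allocation: n_h = n · N_h S_h / Σ N_i S_i, with n = 66.
  stratum 1: N_h·S_h = 250·97.01 = 24252.50
  stratum 2: N_h·S_h = 400·254.31 = 101724.00
  stratum 3: N_h·S_h = 625·142.90 = 89312.50
  stratum 4: N_h·S_h = 1200·401.70 = 482040.00
  stratum 5: N_h·S_h = 525·225.83 = 118560.75
Σ N_h S_h = 815889.75
n for stratum 3 = 66·89312.50/815889.75 = 7.225 → 7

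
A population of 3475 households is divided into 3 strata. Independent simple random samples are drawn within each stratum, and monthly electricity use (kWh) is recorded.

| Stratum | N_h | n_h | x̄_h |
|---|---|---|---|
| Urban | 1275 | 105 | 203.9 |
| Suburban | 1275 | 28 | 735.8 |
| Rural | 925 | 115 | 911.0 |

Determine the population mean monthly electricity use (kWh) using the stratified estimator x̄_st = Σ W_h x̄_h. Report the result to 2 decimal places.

x̄_st ≈ 587.28

N = Σ N_h = 3475. Stratum weights W_h = N_h/N.
x̄_st = (1275·203.9 + 1275·735.8 + 925·911.0) / 3475 = 587.2784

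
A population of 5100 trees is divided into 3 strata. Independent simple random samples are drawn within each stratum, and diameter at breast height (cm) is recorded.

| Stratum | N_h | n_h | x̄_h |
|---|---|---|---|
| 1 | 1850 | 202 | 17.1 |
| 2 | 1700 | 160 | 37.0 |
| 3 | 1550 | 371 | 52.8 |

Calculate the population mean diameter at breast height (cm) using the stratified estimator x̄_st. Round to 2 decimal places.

x̄_st ≈ 34.58

N = Σ N_h = 5100. Stratum weights W_h = N_h/N.
x̄_st = (1850·17.1 + 1700·37.0 + 1550·52.8) / 5100 = 34.5833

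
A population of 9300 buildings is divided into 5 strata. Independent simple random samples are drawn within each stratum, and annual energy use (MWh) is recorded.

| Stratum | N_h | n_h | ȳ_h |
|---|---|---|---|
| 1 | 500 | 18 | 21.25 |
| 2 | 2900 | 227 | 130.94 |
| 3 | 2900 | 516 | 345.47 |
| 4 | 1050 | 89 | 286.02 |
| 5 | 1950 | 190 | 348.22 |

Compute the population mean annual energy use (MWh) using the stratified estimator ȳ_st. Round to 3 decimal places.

N = Σ N_h = 9300. Stratum weights W_h = N_h/N.
ȳ_st = (500·21.25 + 2900·130.94 + 2900·345.47 + 1050·286.02 + 1950·348.22) / 9300 = 255.00688

ȳ_st ≈ 255.007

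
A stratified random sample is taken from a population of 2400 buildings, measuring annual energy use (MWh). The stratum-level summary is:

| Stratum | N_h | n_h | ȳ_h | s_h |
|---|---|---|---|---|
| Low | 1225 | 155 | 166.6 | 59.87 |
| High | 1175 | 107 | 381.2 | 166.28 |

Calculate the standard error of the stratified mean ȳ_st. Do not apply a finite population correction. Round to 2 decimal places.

SE(ȳ_st) ≈ 8.24

V̂(ȳ_st) = Σ W_h² s_h²/n_h, with W_h = N_h/N and N = 2400:
  stratum Low: (1225/2400)²·59.87²/155 = 6.02472
  stratum High: (1175/2400)²·166.28²/107 = 61.9369
V̂(ȳ_st) = 67.9616
SE(ȳ_st) = √67.9616 = 8.24388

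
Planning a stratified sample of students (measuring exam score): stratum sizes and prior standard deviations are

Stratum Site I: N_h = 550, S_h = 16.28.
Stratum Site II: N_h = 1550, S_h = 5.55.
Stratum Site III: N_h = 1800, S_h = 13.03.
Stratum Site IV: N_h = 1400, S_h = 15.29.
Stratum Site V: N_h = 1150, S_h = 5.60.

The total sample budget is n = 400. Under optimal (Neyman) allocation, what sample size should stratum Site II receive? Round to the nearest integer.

Neyman allocation: n_h = n · N_h S_h / Σ N_i S_i, with n = 400.
  stratum Site I: N_h·S_h = 550·16.28 = 8954.00
  stratum Site II: N_h·S_h = 1550·5.55 = 8602.50
  stratum Site III: N_h·S_h = 1800·13.03 = 23454.00
  stratum Site IV: N_h·S_h = 1400·15.29 = 21406.00
  stratum Site V: N_h·S_h = 1150·5.60 = 6440.00
Σ N_h S_h = 68856.50
n for stratum Site II = 400·8602.50/68856.50 = 49.973 → 50

50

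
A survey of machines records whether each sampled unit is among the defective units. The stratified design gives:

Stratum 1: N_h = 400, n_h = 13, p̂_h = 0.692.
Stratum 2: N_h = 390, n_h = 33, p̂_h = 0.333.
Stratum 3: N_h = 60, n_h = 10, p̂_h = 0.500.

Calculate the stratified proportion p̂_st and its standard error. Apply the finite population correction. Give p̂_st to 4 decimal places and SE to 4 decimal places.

N = 850; stratum weights W_h = N_h/N.
p̂_st = Σ W_h p̂_h = (400·0.692 + 390·0.333 + 60·0.500)/850 = 0.51373
V̂(p̂_st) = Σ W_h² (1 − n_h/N_h) p̂_h(1−p̂_h)/(n_h−1):
  stratum 1: (400/850)²·(1 − 13/400)·0.692·0.308/12 = 0.00380547
  stratum 2: (390/850)²·(1 − 33/390)·0.333·0.667/32 = 0.00133757
  stratum 3: (60/850)²·(1 − 10/60)·0.500·0.500/9 = 0.00011534
V̂(p̂_st) = 0.00525838; SE = √V̂ = 0.0725147

p̂_st ≈ 0.5137, SE ≈ 0.0725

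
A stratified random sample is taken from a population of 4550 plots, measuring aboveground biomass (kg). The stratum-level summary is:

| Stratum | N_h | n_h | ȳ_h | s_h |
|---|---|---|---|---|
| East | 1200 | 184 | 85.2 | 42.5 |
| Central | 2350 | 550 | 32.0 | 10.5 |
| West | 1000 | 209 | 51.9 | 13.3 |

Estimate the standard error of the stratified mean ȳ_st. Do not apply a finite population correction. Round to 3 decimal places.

V̂(ȳ_st) = Σ W_h² s_h²/n_h, with W_h = N_h/N and N = 4550:
  stratum East: (1200/4550)²·42.5²/184 = 0.68281
  stratum Central: (2350/4550)²·10.5²/550 = 0.0534723
  stratum West: (1000/4550)²·13.3²/209 = 0.0408822
V̂(ȳ_st) = 0.777164
SE(ȳ_st) = √0.777164 = 0.881569

SE(ȳ_st) ≈ 0.882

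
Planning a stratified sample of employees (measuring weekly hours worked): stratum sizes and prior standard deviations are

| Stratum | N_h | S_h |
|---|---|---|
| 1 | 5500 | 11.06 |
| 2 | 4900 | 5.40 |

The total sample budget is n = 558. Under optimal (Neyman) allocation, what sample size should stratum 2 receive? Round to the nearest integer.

169

Neyman allocation: n_h = n · N_h S_h / Σ N_i S_i, with n = 558.
  stratum 1: N_h·S_h = 5500·11.06 = 60830.00
  stratum 2: N_h·S_h = 4900·5.40 = 26460.00
Σ N_h S_h = 87290.00
n for stratum 2 = 558·26460.00/87290.00 = 169.145 → 169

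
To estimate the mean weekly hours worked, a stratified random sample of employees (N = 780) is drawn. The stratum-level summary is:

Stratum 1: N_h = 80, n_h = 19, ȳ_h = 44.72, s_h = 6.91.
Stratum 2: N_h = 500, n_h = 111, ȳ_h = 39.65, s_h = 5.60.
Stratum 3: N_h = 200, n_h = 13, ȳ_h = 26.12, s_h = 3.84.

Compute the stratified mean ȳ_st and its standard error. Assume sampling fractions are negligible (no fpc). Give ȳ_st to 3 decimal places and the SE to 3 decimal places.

ȳ_st ≈ 36.701, SE ≈ 0.466

ȳ_st = Σ W_h ȳ_h = (80·44.72 + 500·39.65 + 200·26.12)/780 = 36.70077
V̂(ȳ_st) = Σ W_h² s_h²/n_h, with W_h = N_h/N and N = 780:
  stratum 1: (80/780)²·6.91²/19 = 0.0264358
  stratum 2: (500/780)²·5.60²/111 = 0.116092
  stratum 3: (200/780)²·3.84²/13 = 0.0745744
V̂(ȳ_st) = 0.217103
SE(ȳ_st) = √0.217103 = 0.465943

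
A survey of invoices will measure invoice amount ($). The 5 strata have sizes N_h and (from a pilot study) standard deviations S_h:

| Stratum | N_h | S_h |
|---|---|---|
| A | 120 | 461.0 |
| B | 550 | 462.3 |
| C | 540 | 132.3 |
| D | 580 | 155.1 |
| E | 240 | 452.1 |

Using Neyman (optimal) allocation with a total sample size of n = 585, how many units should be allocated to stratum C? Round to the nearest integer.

72

Neyman allocation: n_h = n · N_h S_h / Σ N_i S_i, with n = 585.
  stratum A: N_h·S_h = 120·461.0 = 55320.00
  stratum B: N_h·S_h = 550·462.3 = 254265.00
  stratum C: N_h·S_h = 540·132.3 = 71442.00
  stratum D: N_h·S_h = 580·155.1 = 89958.00
  stratum E: N_h·S_h = 240·452.1 = 108504.00
Σ N_h S_h = 579489.00
n for stratum C = 585·71442.00/579489.00 = 72.121 → 72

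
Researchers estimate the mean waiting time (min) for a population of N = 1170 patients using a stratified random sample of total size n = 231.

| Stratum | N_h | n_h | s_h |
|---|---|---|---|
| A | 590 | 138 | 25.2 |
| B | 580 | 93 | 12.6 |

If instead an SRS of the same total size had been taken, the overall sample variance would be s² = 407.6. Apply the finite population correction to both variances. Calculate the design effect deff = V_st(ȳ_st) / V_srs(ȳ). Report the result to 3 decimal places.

V̂(ȳ_st) = Σ W_h² (1 − n_h/N_h) s_h²/n_h, with W_h = N_h/N and N = 1170:
  stratum A: (590/1170)²·(1 − 138/590)·25.2²/138 = 0.89648
  stratum B: (580/1170)²·(1 − 93/580)·12.6²/93 = 0.352244
V_st = 1.24872
V_srs = (1 − 231/1170)·407.6/231 = 1.41613
deff = V_st / V_srs = 1.24872/1.41613 = 0.8818

deff ≈ 0.882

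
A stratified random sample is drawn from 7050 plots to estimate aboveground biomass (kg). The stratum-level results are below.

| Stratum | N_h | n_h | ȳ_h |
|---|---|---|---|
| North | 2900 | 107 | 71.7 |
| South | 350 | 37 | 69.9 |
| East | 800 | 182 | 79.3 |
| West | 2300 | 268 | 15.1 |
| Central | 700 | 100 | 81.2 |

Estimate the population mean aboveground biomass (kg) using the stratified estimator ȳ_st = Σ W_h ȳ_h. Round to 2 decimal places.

N = Σ N_h = 7050. Stratum weights W_h = N_h/N.
ȳ_st = (2900·71.7 + 350·69.9 + 800·79.3 + 2300·15.1 + 700·81.2) / 7050 = 54.9511

ȳ_st ≈ 54.95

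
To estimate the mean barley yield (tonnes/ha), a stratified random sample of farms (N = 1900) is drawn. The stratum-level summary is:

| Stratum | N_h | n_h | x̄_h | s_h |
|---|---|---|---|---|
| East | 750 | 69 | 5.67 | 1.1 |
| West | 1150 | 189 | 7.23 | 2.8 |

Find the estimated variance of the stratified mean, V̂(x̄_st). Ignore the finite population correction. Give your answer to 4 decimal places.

V̂(x̄_st) = Σ W_h² s_h²/n_h, with W_h = N_h/N and N = 1900:
  stratum East: (750/1900)²·1.1²/69 = 0.00273245
  stratum West: (1150/1900)²·2.8²/189 = 0.0151965
V̂(x̄_st) = 0.0179289

V̂(x̄_st) ≈ 0.0179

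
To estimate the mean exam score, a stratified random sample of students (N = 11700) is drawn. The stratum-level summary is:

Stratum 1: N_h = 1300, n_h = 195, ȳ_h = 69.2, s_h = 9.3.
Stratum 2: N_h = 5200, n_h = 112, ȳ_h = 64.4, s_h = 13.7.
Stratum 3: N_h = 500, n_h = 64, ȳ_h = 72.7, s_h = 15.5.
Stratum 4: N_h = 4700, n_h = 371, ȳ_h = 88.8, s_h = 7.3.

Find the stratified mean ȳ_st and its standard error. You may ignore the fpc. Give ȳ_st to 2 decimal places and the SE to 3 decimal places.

ȳ_st ≈ 75.09, SE ≈ 0.605

ȳ_st = Σ W_h ȳ_h = (1300·69.2 + 5200·64.4 + 500·72.7 + 4700·88.8)/11700 = 75.08974
V̂(ȳ_st) = Σ W_h² s_h²/n_h, with W_h = N_h/N and N = 11700:
  stratum 1: (1300/11700)²·9.3²/195 = 0.00547578
  stratum 2: (5200/11700)²·13.7²/112 = 0.331023
  stratum 3: (500/11700)²·15.5²/64 = 0.0068557
  stratum 4: (4700/11700)²·7.3²/371 = 0.0231791
V̂(ȳ_st) = 0.366533
SE(ȳ_st) = √0.366533 = 0.60542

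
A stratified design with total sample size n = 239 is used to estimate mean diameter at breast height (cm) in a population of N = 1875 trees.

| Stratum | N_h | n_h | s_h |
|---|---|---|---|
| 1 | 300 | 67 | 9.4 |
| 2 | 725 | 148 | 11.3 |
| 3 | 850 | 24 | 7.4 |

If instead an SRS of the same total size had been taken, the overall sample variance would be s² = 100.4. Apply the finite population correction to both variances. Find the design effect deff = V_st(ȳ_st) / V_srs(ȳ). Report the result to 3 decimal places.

deff ≈ 1.595

V̂(ȳ_st) = Σ W_h² (1 − n_h/N_h) s_h²/n_h, with W_h = N_h/N and N = 1875:
  stratum 1: (300/1875)²·(1 − 67/300)·9.4²/67 = 0.0262214
  stratum 2: (725/1875)²·(1 − 148/725)·11.3²/148 = 0.102661
  stratum 3: (850/1875)²·(1 − 24/850)·7.4²/24 = 0.455668
V_st = 0.584551
V_srs = (1 − 239/1875)·100.4/239 = 0.366537
deff = V_st / V_srs = 0.584551/0.366537 = 1.5948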